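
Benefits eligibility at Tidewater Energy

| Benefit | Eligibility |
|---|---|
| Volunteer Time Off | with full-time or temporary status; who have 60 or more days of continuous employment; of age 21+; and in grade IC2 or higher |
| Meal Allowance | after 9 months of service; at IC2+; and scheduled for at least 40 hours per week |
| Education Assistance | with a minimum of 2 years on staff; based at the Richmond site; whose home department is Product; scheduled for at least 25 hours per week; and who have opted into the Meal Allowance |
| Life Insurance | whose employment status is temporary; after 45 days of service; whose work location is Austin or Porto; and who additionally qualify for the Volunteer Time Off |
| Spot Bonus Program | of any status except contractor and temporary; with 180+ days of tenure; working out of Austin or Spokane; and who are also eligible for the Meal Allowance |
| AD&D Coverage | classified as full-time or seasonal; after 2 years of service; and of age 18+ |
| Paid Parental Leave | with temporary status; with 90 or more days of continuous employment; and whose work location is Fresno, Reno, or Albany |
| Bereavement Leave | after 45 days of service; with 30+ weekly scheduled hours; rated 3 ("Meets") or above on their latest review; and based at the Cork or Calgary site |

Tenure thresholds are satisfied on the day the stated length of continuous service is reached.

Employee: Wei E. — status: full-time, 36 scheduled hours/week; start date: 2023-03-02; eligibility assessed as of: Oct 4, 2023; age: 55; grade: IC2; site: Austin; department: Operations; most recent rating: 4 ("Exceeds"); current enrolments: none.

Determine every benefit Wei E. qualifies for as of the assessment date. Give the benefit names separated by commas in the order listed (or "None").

Service from 2023-03-02 to Oct 4, 2023: 216 days.
Volunteer Time Off — status full-time ✓; service 216 days ≥ 60 days ✓; age 55 ≥ 21 ✓; grade IC2 ≥ IC2 ✓ → eligible.
Meal Allowance — service 216 days < 9 months (≈270 days) ✗ → not eligible.
Education Assistance — service 216 days < 2 years (≈730 days) ✗ → not eligible.
Life Insurance — status full-time ✗ (requires temporary) → not eligible.
Spot Bonus Program — status full-time ✓ (not excluded); service 216 days ≥ 180 days ✓; site Austin ✓; not eligible for Meal Allowance ✗ → not eligible.
AD&D Coverage — status full-time ✓; service 216 days < 2 years (≈730 days) ✗ → not eligible.
Paid Parental Leave — status full-time ✗ (requires temporary) → not eligible.
Bereavement Leave — service 216 days ≥ 45 days ✓; 36 hrs/wk ≥ 30 ✓; rating 4 ≥ 3 ✓; site Austin ✗ (not Cork or Calgary) → not eligible.

Volunteer Time Off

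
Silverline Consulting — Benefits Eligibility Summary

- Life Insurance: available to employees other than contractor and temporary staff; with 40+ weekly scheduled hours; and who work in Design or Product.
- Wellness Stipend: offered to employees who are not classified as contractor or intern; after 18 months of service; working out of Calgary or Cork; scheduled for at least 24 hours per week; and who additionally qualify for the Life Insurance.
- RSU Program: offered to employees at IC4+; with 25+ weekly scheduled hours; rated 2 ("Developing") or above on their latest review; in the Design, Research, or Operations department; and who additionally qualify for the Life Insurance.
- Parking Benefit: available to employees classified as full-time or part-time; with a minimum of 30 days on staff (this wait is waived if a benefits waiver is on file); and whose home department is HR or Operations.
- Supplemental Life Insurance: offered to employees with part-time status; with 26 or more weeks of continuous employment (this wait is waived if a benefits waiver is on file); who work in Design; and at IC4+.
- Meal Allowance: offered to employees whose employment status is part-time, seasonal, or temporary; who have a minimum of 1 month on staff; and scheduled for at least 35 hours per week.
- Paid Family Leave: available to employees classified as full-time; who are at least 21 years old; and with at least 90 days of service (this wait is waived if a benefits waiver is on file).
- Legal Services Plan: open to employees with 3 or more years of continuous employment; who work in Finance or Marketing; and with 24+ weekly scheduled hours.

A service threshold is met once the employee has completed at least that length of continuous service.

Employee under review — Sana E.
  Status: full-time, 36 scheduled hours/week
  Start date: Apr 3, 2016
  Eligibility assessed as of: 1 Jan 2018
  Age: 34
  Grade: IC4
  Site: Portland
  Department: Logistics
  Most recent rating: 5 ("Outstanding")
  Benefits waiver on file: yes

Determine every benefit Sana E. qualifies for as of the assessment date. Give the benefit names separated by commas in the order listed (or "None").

Service from Apr 3, 2016 to 1 Jan 2018: 638 days.
Life Insurance — status full-time ✓ (not excluded); 36 hrs/wk < 40 ✗ → not eligible.
Wellness Stipend — status full-time ✓ (not excluded); service 638 days ≥ 18 months (≈540 days) ✓; site Portland ✗ (not Calgary or Cork) → not eligible.
RSU Program — grade IC4 ≥ IC4 ✓; 36 hrs/wk ≥ 25 ✓; rating 5 ≥ 2 ✓; dept Logistics ✗ → not eligible.
Parking Benefit — status full-time ✓; benefits waiver on file ✓; dept Logistics ✗ → not eligible.
Supplemental Life Insurance — status full-time ✗ (requires part-time) → not eligible.
Meal Allowance — status full-time ✗ (requires part-time, seasonal, or temporary) → not eligible.
Paid Family Leave — status full-time ✓; age 34 ≥ 21 ✓; benefits waiver on file ✓ → eligible.
Legal Services Plan — service 638 days < 3 years (≈1095 days) ✗ → not eligible.

Paid Family Leave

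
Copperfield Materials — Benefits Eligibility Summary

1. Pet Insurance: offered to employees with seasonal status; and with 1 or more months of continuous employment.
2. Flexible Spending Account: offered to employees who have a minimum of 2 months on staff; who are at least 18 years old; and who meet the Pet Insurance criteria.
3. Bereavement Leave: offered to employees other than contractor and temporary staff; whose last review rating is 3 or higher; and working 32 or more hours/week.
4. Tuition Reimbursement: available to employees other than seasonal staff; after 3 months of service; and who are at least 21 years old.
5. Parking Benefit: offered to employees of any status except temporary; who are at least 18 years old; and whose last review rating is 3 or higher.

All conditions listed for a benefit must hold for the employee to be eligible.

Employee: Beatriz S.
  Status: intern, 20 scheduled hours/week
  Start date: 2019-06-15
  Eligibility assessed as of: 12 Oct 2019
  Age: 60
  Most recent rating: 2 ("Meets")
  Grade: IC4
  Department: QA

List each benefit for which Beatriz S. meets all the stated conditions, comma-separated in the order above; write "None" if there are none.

Service from 2019-06-15 to 12 Oct 2019: 119 days.
Pet Insurance — status intern ✗ (requires seasonal) → not eligible.
Flexible Spending Account — service 119 days ≥ 2 months (≈60 days) ✓; age 60 ≥ 18 ✓; not eligible for Pet Insurance ✗ → not eligible.
Bereavement Leave — status intern ✓ (not excluded); rating 2 < 3 ✗ → not eligible.
Tuition Reimbursement — status intern ✓ (not excluded); service 119 days ≥ 3 months (≈90 days) ✓; age 60 ≥ 21 ✓ → eligible.
Parking Benefit — status intern ✓ (not excluded); age 60 ≥ 18 ✓; rating 2 < 3 ✗ → not eligible.

Tuition Reimbursement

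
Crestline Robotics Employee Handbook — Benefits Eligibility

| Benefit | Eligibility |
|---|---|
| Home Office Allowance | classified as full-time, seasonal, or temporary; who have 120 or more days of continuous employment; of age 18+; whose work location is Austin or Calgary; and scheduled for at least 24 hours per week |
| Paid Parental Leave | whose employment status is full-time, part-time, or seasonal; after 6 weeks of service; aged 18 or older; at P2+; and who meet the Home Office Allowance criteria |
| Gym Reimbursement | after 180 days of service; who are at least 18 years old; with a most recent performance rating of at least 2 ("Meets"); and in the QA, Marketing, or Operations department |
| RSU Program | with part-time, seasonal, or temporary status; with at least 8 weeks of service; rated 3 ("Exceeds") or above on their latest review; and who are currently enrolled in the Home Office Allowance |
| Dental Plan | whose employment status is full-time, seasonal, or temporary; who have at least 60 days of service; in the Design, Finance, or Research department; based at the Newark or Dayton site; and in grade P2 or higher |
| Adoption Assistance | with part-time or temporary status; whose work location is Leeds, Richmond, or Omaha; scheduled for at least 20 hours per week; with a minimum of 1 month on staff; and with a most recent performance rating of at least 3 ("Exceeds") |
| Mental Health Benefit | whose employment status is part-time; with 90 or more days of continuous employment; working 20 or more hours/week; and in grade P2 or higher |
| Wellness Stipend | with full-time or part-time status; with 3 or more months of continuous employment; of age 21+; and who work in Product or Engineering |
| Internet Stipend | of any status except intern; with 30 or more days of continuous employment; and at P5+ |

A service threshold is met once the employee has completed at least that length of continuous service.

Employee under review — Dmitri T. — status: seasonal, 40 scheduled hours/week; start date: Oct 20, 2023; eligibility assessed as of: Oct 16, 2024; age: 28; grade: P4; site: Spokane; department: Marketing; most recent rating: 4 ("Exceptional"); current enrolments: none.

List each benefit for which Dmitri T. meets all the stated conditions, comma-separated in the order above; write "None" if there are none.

Service from Oct 20, 2023 to Oct 16, 2024: 362 days.
Home Office Allowance — status seasonal ✓; service 362 days ≥ 120 days ✓; age 28 ≥ 18 ✓; site Spokane ✗ (not Austin or Calgary) → not eligible.
Paid Parental Leave — status seasonal ✓; service 362 days ≥ 6 weeks (≈42 days) ✓; age 28 ≥ 18 ✓; grade P4 ≥ P2 ✓; not eligible for Home Office Allowance ✗ → not eligible.
Gym Reimbursement — service 362 days ≥ 180 days ✓; age 28 ≥ 18 ✓; rating 4 ≥ 2 ✓; dept Marketing ✓ → eligible.
RSU Program — status seasonal ✓; service 362 days ≥ 8 weeks (≈56 days) ✓; rating 4 ≥ 3 ✓; not enrolled in Home Office Allowance ✗ → not eligible.
Dental Plan — status seasonal ✓; service 362 days ≥ 60 days ✓; dept Marketing ✗ → not eligible.
Adoption Assistance — status seasonal ✗ (requires part-time or temporary) → not eligible.
Mental Health Benefit — status seasonal ✗ (requires part-time) → not eligible.
Wellness Stipend — status seasonal ✗ (requires full-time or part-time) → not eligible.
Internet Stipend — status seasonal ✓ (not excluded); service 362 days ≥ 30 days ✓; grade P4 < P5 ✗ → not eligible.

Gym Reimbursement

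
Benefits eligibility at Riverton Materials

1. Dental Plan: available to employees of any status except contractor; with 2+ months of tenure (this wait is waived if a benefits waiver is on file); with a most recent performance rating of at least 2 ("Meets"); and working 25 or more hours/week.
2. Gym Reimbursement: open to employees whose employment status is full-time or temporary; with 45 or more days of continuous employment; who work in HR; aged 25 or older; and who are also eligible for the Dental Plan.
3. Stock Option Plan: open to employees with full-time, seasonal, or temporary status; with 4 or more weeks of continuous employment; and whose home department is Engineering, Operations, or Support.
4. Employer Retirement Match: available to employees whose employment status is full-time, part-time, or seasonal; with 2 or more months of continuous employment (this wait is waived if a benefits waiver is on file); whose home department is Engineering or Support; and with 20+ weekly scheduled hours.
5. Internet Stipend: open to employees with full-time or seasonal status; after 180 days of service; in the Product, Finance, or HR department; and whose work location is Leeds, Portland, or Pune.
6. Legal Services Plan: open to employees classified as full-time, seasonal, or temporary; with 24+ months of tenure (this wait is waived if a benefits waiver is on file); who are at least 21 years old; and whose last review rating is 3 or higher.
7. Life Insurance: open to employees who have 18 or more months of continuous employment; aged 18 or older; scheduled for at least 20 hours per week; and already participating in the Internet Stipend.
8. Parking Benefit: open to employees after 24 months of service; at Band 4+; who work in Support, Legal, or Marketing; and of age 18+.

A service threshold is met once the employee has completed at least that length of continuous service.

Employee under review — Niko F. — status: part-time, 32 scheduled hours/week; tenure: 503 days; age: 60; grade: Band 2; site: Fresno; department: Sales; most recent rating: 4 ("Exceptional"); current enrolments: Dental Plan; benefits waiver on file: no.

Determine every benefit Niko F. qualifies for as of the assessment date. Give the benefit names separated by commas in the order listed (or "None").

Dental Plan — status part-time ✓ (not excluded); no waiver, service 503 days ≥ 2 months (≈60 days) ✓; rating 4 ≥ 2 ✓; 32 hrs/wk ≥ 25 ✓ → eligible.
Gym Reimbursement — status part-time ✗ (requires full-time or temporary) → not eligible.
Stock Option Plan — status part-time ✗ (requires full-time, seasonal, or temporary) → not eligible.
Employer Retirement Match — status part-time ✓; no waiver, service 503 days ≥ 2 months (≈60 days) ✓; dept Sales ✗ → not eligible.
Internet Stipend — status part-time ✗ (requires full-time or seasonal) → not eligible.
Legal Services Plan — status part-time ✗ (requires full-time, seasonal, or temporary) → not eligible.
Life Insurance — service 503 days < 18 months (≈540 days) ✗ → not eligible.
Parking Benefit — service 503 days < 24 months (≈720 days) ✗ → not eligible.

Dental Plan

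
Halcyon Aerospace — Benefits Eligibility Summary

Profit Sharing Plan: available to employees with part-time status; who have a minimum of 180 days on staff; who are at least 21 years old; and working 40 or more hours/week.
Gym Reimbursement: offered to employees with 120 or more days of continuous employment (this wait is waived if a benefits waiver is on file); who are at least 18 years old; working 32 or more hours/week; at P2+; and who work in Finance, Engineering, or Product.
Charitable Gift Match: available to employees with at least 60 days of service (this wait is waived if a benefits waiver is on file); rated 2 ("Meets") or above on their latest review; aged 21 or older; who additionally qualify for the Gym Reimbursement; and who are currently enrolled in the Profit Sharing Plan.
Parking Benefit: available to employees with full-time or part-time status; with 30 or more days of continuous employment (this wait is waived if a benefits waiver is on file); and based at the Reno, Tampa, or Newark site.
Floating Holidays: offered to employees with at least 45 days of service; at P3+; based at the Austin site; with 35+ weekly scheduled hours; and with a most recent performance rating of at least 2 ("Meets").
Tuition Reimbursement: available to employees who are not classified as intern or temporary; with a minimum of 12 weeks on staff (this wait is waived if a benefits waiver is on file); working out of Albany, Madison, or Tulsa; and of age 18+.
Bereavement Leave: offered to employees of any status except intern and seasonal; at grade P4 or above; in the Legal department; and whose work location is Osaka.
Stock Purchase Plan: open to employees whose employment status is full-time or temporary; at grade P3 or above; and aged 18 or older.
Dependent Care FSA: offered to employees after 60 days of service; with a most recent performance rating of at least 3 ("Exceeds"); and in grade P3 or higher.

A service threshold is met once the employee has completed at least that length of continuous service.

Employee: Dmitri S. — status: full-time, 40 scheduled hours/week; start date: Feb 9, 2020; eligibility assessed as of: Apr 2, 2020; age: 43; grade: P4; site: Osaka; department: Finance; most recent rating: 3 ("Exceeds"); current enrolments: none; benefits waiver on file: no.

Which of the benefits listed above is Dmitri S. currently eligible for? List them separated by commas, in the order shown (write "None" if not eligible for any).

Stock Purchase Plan

Service from Feb 9, 2020 to Apr 2, 2020: 53 days.
Profit Sharing Plan — status full-time ✗ (requires part-time) → not eligible.
Gym Reimbursement — no waiver, service 53 days < 120 days ✗ → not eligible.
Charitable Gift Match — no waiver, service 53 days < 60 days ✗ → not eligible.
Parking Benefit — status full-time ✓; no waiver, service 53 days ≥ 30 days ✓; site Osaka ✗ (not Reno, Tampa, or Newark) → not eligible.
Floating Holidays — service 53 days ≥ 45 days ✓; grade P4 ≥ P3 ✓; site Osaka ✗ (not Austin) → not eligible.
Tuition Reimbursement — status full-time ✓ (not excluded); no waiver, service 53 days < 12 weeks (≈84 days) ✗ → not eligible.
Bereavement Leave — status full-time ✓ (not excluded); grade P4 ≥ P4 ✓; dept Finance ✗ → not eligible.
Stock Purchase Plan — status full-time ✓; grade P4 ≥ P3 ✓; age 43 ≥ 18 ✓ → eligible.
Dependent Care FSA — service 53 days < 60 days ✗ → not eligible.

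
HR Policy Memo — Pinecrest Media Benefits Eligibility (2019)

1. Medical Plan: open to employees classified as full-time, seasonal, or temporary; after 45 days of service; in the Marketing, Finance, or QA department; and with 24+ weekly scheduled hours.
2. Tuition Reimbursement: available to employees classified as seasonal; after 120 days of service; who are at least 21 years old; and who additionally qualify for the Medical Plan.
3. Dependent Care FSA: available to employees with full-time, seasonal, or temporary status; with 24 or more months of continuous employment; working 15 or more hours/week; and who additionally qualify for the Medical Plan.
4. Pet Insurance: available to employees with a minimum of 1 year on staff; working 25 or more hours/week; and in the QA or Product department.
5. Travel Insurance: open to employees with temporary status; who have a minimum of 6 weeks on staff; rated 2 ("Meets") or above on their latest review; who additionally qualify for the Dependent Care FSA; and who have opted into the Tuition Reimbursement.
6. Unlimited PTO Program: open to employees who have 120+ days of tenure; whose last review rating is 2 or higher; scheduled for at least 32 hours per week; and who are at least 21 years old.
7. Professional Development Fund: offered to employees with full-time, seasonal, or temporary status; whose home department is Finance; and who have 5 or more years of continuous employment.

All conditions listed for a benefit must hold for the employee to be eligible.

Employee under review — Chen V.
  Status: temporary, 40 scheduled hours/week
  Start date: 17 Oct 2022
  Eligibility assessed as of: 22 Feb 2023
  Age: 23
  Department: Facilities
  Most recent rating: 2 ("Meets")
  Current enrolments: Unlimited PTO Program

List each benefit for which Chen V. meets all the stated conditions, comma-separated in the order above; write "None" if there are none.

Unlimited PTO Program

Service from 17 Oct 2022 to 22 Feb 2023: 128 days.
Medical Plan — status temporary ✓; service 128 days ≥ 45 days ✓; dept Facilities ✗ → not eligible.
Tuition Reimbursement — status temporary ✗ (requires seasonal) → not eligible.
Dependent Care FSA — status temporary ✓; service 128 days < 24 months (≈720 days) ✗ → not eligible.
Pet Insurance — service 128 days < 1 year (≈365 days) ✗ → not eligible.
Travel Insurance — status temporary ✓; service 128 days ≥ 6 weeks (≈42 days) ✓; rating 2 ≥ 2 ✓; not eligible for Dependent Care FSA ✗ → not eligible.
Unlimited PTO Program — service 128 days ≥ 120 days ✓; rating 2 ≥ 2 ✓; 40 hrs/wk ≥ 32 ✓; age 23 ≥ 21 ✓ → eligible.
Professional Development Fund — status temporary ✓; dept Facilities ✗ → not eligible.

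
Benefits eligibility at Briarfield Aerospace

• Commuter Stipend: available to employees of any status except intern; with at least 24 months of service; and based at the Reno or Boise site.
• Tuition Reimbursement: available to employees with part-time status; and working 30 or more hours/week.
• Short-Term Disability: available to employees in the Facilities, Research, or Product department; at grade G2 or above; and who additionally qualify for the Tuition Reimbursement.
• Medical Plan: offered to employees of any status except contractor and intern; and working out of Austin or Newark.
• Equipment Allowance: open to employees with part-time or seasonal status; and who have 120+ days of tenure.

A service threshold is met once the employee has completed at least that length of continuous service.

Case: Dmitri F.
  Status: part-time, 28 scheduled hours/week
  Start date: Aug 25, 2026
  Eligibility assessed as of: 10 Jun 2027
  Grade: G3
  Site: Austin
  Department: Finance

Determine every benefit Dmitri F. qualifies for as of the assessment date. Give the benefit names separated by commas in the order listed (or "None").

Medical Plan, Equipment Allowance

Service from Aug 25, 2026 to 10 Jun 2027: 289 days.
Commuter Stipend — status part-time ✓ (not excluded); service 289 days < 24 months (≈720 days) ✗ → not eligible.
Tuition Reimbursement — status part-time ✓; 28 hrs/wk < 30 ✗ → not eligible.
Short-Term Disability — dept Finance ✗ → not eligible.
Medical Plan — status part-time ✓ (not excluded); site Austin ✓ → eligible.
Equipment Allowance — status part-time ✓; service 289 days ≥ 120 days ✓ → eligible.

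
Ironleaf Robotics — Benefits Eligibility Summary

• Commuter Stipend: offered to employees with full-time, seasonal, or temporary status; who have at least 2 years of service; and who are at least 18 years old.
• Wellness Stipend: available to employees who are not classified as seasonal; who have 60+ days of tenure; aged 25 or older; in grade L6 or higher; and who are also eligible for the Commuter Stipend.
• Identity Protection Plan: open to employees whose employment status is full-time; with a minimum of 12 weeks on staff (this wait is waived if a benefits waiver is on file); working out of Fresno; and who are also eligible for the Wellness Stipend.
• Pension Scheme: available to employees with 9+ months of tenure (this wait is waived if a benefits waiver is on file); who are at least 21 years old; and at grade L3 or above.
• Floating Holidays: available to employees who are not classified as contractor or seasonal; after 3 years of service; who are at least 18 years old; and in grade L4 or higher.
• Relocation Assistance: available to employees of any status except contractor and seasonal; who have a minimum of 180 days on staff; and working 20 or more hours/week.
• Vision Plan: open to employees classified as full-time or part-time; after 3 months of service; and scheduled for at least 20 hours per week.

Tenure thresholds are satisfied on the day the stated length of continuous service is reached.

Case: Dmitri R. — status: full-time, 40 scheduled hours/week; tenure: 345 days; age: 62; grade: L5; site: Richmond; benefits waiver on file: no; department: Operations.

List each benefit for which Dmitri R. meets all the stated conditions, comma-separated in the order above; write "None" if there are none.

Commuter Stipend — status full-time ✓; service 345 days < 2 years (≈730 days) ✗ → not eligible.
Wellness Stipend — status full-time ✓ (not excluded); service 345 days ≥ 60 days ✓; age 62 ≥ 25 ✓; grade L5 < L6 ✗ → not eligible.
Identity Protection Plan — status full-time ✓; no waiver, service 345 days ≥ 12 weeks (≈84 days) ✓; site Richmond ✗ (not Fresno) → not eligible.
Pension Scheme — no waiver, service 345 days ≥ 9 months (≈270 days) ✓; age 62 ≥ 21 ✓; grade L5 ≥ L3 ✓ → eligible.
Floating Holidays — status full-time ✓ (not excluded); service 345 days < 3 years (≈1095 days) ✗ → not eligible.
Relocation Assistance — status full-time ✓ (not excluded); service 345 days ≥ 180 days ✓; 40 hrs/wk ≥ 20 ✓ → eligible.
Vision Plan — status full-time ✓; service 345 days ≥ 3 months (≈90 days) ✓; 40 hrs/wk ≥ 20 ✓ → eligible.

Pension Scheme, Relocation Assistance, Vision Plan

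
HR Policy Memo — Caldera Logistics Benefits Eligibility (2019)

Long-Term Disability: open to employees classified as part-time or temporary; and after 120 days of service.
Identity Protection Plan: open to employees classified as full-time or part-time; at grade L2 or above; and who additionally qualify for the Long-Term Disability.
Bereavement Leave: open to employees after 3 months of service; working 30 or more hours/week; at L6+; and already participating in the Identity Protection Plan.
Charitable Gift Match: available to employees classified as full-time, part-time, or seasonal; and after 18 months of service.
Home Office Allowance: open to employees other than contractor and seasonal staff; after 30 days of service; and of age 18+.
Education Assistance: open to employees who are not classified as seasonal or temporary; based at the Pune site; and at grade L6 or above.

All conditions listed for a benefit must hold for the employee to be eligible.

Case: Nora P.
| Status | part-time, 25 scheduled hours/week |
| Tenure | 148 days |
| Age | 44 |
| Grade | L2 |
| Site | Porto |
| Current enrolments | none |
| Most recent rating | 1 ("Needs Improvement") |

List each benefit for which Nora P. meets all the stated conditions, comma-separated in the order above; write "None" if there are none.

Long-Term Disability, Identity Protection Plan, Home Office Allowance

Long-Term Disability — status part-time ✓; service 148 days ≥ 120 days ✓ → eligible.
Identity Protection Plan — status part-time ✓; grade L2 ≥ L2 ✓; eligible for Long-Term Disability ✓ → eligible.
Bereavement Leave — service 148 days ≥ 3 months (≈90 days) ✓; 25 hrs/wk < 30 ✗ → not eligible.
Charitable Gift Match — status part-time ✓; service 148 days < 18 months (≈540 days) ✗ → not eligible.
Home Office Allowance — status part-time ✓ (not excluded); service 148 days ≥ 30 days ✓; age 44 ≥ 18 ✓ → eligible.
Education Assistance — status part-time ✓ (not excluded); site Porto ✗ (not Pune) → not eligible.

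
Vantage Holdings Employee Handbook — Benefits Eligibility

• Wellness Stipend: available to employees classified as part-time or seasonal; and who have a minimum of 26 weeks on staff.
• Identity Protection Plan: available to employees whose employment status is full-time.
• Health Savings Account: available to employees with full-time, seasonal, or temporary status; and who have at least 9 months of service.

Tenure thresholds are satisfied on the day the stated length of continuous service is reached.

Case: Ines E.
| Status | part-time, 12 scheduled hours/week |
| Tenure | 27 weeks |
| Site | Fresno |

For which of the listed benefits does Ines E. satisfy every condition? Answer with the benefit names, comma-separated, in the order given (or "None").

Wellness Stipend

Wellness Stipend — status part-time ✓; service 27 weeks ≥ 26 weeks ✓ → eligible.
Identity Protection Plan — status part-time ✗ (requires full-time) → not eligible.
Health Savings Account — status part-time ✗ (requires full-time, seasonal, or temporary) → not eligible.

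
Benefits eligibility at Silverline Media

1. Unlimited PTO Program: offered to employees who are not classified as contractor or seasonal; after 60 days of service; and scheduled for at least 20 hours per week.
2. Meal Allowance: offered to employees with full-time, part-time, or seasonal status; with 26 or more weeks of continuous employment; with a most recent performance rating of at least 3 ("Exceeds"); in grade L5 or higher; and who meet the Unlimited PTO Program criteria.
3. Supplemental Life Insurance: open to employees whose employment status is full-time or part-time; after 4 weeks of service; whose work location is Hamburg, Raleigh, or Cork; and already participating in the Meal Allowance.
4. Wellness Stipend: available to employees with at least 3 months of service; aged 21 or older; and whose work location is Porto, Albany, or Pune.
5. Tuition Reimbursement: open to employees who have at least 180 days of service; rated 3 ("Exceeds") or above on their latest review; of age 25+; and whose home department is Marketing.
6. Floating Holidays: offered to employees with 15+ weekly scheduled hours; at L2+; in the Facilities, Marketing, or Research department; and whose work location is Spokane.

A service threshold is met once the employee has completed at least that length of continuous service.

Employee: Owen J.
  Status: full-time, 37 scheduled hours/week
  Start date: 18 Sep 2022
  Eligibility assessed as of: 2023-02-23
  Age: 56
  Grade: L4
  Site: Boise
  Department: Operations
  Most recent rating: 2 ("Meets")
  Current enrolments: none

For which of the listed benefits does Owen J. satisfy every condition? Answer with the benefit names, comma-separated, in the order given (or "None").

Unlimited PTO Program

Service from 18 Sep 2022 to 2023-02-23: 158 days.
Unlimited PTO Program — status full-time ✓ (not excluded); service 158 days ≥ 60 days ✓; 37 hrs/wk ≥ 20 ✓ → eligible.
Meal Allowance — status full-time ✓; service 158 days < 26 weeks (≈182 days) ✗ → not eligible.
Supplemental Life Insurance — status full-time ✓; service 158 days ≥ 4 weeks (≈28 days) ✓; site Boise ✗ (not Hamburg, Raleigh, or Cork) → not eligible.
Wellness Stipend — service 158 days ≥ 3 months (≈90 days) ✓; age 56 ≥ 21 ✓; site Boise ✗ (not Porto, Albany, or Pune) → not eligible.
Tuition Reimbursement — service 158 days < 180 days ✗ → not eligible.
Floating Holidays — 37 hrs/wk ≥ 15 ✓; grade L4 ≥ L2 ✓; dept Operations ✗ → not eligible.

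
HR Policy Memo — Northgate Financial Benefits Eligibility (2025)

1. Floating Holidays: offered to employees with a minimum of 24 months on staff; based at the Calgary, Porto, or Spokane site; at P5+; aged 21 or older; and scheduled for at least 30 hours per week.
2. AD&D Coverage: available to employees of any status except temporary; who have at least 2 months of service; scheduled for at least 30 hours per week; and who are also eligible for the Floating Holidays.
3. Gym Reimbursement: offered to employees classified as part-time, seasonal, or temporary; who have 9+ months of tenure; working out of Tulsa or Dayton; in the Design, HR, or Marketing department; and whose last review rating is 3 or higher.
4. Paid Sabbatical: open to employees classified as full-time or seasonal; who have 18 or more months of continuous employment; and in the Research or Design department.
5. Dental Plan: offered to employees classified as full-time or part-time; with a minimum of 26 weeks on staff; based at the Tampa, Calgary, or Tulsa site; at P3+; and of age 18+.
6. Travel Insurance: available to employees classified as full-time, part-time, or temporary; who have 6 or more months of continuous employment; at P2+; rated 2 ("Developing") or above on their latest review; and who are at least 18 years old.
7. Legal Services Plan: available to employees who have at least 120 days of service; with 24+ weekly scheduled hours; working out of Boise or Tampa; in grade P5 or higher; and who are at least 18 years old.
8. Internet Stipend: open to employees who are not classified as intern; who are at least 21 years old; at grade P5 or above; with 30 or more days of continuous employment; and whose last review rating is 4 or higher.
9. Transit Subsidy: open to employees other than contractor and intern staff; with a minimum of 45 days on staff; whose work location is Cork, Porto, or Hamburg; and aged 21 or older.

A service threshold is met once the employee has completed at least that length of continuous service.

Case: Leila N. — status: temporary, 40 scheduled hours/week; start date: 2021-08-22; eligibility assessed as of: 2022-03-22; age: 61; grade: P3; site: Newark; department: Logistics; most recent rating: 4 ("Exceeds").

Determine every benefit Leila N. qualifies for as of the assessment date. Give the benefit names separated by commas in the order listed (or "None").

Travel Insurance

Service from 2021-08-22 to 2022-03-22: 212 days.
Floating Holidays — service 212 days < 24 months (≈720 days) ✗ → not eligible.
AD&D Coverage — status temporary ✗ (excluded) → not eligible.
Gym Reimbursement — status temporary ✓; service 212 days < 9 months (≈270 days) ✗ → not eligible.
Paid Sabbatical — status temporary ✗ (requires full-time or seasonal) → not eligible.
Dental Plan — status temporary ✗ (requires full-time or part-time) → not eligible.
Travel Insurance — status temporary ✓; service 212 days ≥ 6 months (≈180 days) ✓; grade P3 ≥ P2 ✓; rating 4 ≥ 2 ✓; age 61 ≥ 18 ✓ → eligible.
Legal Services Plan — service 212 days ≥ 120 days ✓; 40 hrs/wk ≥ 24 ✓; site Newark ✗ (not Boise or Tampa) → not eligible.
Internet Stipend — status temporary ✓ (not excluded); age 61 ≥ 21 ✓; grade P3 < P5 ✗ → not eligible.
Transit Subsidy — status temporary ✓ (not excluded); service 212 days ≥ 45 days ✓; site Newark ✗ (not Cork, Porto, or Hamburg) → not eligible.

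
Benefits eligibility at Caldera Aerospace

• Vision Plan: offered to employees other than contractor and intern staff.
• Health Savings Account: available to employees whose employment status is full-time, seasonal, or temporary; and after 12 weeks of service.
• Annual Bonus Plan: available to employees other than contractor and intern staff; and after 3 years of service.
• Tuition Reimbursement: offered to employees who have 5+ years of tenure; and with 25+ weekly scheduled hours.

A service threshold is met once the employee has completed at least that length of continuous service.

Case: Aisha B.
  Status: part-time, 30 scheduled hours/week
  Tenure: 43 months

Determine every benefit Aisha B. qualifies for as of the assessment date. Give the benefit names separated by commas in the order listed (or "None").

Vision Plan, Annual Bonus Plan

Vision Plan — status part-time ✓ (not excluded) → eligible.
Health Savings Account — status part-time ✗ (requires full-time, seasonal, or temporary) → not eligible.
Annual Bonus Plan — status part-time ✓ (not excluded); service 43 months ≥ 3 years (≈1095 days) ✓ → eligible.
Tuition Reimbursement — service 43 months < 5 years (≈1825 days) ✗ → not eligible.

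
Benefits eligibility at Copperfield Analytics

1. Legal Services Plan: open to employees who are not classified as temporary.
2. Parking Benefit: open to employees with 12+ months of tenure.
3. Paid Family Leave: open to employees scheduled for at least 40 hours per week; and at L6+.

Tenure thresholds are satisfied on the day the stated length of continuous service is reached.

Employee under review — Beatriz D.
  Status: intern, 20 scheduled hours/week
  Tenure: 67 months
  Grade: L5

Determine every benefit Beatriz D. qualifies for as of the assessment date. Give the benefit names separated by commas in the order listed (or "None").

Legal Services Plan — status intern ✓ (not excluded) → eligible.
Parking Benefit — service 67 months ≥ 12 months ✓ → eligible.
Paid Family Leave — 20 hrs/wk < 40 ✗ → not eligible.

Legal Services Plan, Parking Benefit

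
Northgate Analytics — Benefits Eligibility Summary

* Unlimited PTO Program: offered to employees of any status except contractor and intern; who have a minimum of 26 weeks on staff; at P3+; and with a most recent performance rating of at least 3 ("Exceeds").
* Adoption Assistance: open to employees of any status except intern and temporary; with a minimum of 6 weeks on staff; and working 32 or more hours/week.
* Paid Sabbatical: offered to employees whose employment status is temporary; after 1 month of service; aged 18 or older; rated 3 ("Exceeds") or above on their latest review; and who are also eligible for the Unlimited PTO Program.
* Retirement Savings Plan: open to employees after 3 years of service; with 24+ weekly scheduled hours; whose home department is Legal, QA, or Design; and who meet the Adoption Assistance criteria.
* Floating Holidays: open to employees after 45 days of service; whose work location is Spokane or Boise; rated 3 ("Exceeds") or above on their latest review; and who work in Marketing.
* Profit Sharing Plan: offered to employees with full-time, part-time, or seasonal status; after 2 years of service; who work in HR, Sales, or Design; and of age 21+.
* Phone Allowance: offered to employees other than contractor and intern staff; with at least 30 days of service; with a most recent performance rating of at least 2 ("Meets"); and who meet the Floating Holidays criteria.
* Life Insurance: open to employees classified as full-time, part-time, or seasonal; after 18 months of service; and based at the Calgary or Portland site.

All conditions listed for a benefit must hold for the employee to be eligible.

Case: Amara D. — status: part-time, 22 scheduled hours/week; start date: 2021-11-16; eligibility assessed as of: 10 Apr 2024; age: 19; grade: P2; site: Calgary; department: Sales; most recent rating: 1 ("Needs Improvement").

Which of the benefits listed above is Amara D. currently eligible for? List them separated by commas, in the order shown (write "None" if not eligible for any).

Life Insurance

Service from 2021-11-16 to 10 Apr 2024: 876 days.
Unlimited PTO Program — status part-time ✓ (not excluded); service 876 days ≥ 26 weeks (≈182 days) ✓; grade P2 < P3 ✗ → not eligible.
Adoption Assistance — status part-time ✓ (not excluded); service 876 days ≥ 6 weeks (≈42 days) ✓; 22 hrs/wk < 32 ✗ → not eligible.
Paid Sabbatical — status part-time ✗ (requires temporary) → not eligible.
Retirement Savings Plan — service 876 days < 3 years (≈1095 days) ✗ → not eligible.
Floating Holidays — service 876 days ≥ 45 days ✓; site Calgary ✗ (not Spokane or Boise) → not eligible.
Profit Sharing Plan — status part-time ✓; service 876 days ≥ 2 years (≈730 days) ✓; dept Sales ✓; age 19 < 21 ✗ → not eligible.
Phone Allowance — status part-time ✓ (not excluded); service 876 days ≥ 30 days ✓; rating 1 < 2 ✗ → not eligible.
Life Insurance — status part-time ✓; service 876 days ≥ 18 months (≈540 days) ✓; site Calgary ✓ → eligible.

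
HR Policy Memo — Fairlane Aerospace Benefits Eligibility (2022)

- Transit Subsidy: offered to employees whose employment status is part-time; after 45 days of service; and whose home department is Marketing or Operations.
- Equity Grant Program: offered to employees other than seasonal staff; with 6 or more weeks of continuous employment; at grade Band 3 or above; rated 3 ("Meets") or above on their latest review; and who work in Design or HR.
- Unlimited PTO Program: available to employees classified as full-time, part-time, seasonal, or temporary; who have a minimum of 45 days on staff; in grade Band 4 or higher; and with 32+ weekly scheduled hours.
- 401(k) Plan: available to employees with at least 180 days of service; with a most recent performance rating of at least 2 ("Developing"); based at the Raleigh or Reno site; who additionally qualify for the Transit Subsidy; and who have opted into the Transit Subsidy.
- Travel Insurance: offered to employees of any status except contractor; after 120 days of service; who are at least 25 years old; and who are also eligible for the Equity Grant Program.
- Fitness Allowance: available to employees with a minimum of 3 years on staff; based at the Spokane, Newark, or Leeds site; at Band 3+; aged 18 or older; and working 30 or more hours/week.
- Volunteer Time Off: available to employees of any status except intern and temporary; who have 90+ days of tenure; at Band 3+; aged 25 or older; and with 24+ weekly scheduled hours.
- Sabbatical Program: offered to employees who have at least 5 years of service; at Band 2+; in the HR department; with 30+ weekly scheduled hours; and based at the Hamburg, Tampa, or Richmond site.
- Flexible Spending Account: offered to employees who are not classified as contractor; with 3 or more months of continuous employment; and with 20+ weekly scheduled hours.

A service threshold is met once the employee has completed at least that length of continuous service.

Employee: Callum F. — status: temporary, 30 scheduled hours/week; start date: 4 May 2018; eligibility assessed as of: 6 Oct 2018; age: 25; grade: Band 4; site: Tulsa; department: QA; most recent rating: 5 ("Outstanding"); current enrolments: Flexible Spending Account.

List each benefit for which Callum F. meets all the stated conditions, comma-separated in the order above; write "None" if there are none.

Service from 4 May 2018 to 6 Oct 2018: 155 days.
Transit Subsidy — status temporary ✗ (requires part-time) → not eligible.
Equity Grant Program — status temporary ✓ (not excluded); service 155 days ≥ 6 weeks (≈42 days) ✓; grade Band 4 ≥ Band 3 ✓; rating 5 ≥ 3 ✓; dept QA ✗ → not eligible.
Unlimited PTO Program — status temporary ✓; service 155 days ≥ 45 days ✓; grade Band 4 ≥ Band 4 ✓; 30 hrs/wk < 32 ✗ → not eligible.
401(k) Plan — service 155 days < 180 days ✗ → not eligible.
Travel Insurance — status temporary ✓ (not excluded); service 155 days ≥ 120 days ✓; age 25 ≥ 25 ✓; not eligible for Equity Grant Program ✗ → not eligible.
Fitness Allowance — service 155 days < 3 years (≈1095 days) ✗ → not eligible.
Volunteer Time Off — status temporary ✗ (excluded) → not eligible.
Sabbatical Program — service 155 days < 5 years (≈1825 days) ✗ → not eligible.
Flexible Spending Account — status temporary ✓ (not excluded); service 155 days ≥ 3 months (≈90 days) ✓; 30 hrs/wk ≥ 20 ✓ → eligible.

Flexible Spending Account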